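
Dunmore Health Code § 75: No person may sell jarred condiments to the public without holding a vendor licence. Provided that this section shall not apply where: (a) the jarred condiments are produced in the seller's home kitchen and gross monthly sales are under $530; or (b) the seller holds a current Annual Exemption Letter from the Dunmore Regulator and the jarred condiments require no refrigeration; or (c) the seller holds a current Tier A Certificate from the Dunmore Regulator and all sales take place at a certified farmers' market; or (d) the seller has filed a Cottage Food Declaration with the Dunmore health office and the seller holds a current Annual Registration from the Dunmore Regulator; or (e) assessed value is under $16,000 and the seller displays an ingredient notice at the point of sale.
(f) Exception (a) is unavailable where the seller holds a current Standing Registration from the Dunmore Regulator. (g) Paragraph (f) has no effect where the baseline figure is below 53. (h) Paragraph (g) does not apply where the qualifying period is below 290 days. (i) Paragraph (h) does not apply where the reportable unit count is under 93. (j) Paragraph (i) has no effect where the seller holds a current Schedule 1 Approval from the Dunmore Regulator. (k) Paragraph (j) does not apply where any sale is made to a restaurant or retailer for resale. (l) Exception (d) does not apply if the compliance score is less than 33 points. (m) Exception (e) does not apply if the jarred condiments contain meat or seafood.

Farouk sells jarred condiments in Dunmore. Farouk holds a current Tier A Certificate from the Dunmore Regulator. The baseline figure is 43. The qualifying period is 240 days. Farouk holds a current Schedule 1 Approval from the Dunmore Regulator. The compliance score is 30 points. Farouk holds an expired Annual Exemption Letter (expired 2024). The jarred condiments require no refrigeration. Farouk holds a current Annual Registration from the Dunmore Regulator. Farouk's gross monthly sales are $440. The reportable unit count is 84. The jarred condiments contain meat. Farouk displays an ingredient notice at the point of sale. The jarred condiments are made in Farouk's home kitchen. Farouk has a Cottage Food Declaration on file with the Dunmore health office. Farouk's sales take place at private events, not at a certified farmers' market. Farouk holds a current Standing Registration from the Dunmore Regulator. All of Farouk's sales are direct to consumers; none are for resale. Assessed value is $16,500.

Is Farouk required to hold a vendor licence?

All of (a)'s requirements are met (the jarred condiments are home-kitchen produced; gross monthly sales are $440, under the $530 limit). However, paragraphs (f)–(k) must be considered: (f) is engaged — a current Standing Registration is held. (g) would limit (f) — the baseline figure is 43, below the 53 limit — but (h) sets (g) aside: (h) operates against (g): the qualifying period is 240 days, below the 290 days limit. (i) would limit (h) — the reportable unit count is 84, under the 93 limit — but (j) sets (i) aside: (j) operates against (i): a current Schedule 1 Approval is held. (k), which would lift (j), is not engaged — no sales are for resale. Exception (a) does not apply.
Exception (b) requires that the seller holds a current Annual Exemption Letter from the Dunmore Regulator; but the Annual Exemption Letter is not current, so (b) is unavailable.
Exception (c) does not apply: sales are at private events, not a certified farmers' market.
Exception (d)'s conditions are all satisfied: a Cottage Food Declaration is on file; a current Annual Registration is held. However, paragraph (l) must be considered: (l) operates against (d): the compliance score is 30 points, less than the 33 points limit. So (d) is unavailable.
Exception (e) does not apply: assessed value is $16,500, not under $16,000.
None of the exceptions is available; § 75 applies in full.

Yes — Farouk must hold a vendor licence.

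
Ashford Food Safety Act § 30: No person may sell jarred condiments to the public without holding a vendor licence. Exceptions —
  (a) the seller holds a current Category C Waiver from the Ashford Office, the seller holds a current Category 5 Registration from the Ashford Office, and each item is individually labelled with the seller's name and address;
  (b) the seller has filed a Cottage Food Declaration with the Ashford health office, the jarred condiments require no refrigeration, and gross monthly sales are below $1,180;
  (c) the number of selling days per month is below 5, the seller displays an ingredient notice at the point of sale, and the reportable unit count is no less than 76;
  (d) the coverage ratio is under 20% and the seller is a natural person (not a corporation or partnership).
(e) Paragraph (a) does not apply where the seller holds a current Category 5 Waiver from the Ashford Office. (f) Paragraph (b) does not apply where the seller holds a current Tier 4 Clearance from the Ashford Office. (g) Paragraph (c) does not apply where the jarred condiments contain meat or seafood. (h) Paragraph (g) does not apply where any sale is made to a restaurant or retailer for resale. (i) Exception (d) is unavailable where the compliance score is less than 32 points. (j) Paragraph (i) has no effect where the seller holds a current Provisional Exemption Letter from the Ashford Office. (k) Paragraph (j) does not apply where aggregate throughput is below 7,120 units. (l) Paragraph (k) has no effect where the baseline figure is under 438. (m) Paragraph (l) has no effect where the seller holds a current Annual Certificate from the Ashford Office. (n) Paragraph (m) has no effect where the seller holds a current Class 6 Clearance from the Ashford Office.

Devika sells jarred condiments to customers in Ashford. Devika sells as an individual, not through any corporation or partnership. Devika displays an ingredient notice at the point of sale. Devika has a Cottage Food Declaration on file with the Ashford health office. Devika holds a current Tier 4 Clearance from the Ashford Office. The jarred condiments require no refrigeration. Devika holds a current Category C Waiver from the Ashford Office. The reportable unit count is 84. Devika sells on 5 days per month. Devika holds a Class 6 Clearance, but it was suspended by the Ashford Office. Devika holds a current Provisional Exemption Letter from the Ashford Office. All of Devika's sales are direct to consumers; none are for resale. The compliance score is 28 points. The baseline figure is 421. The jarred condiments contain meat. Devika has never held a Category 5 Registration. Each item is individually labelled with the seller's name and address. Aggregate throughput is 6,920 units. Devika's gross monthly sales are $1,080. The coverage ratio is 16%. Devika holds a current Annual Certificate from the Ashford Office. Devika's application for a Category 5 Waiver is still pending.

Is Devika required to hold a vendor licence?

Yes — Devika must hold a vendor licence.

Exception (a) fails — there is no Category 5 Registration in force.
All of (b)'s requirements are met (a Cottage Food Declaration is on file; the jarred condiments are shelf-stable; gross monthly sales are $1,080, below the $1,180 limit). However, paragraph (f) must be considered: (f) operates — a current Tier 4 Clearance is held. (b) is therefore removed.
Exception (c) fails — the number of selling days per month is 5, not below 5.
Exception (d): the coverage ratio is 16%, under the 20% limit; the seller is a natural person — every condition holds. However, paragraphs (i)–(n) must be considered: (i) operates against (d): the compliance score is 28 points, less than the 32 points limit. (j) would limit (i) — a current Provisional Exemption Letter is held — but (k) sets (j) aside: (k) operates — aggregate throughput is 6,920 units, below the 7,120 units limit. (l) would limit (k) — the baseline figure is 421, under the 438 limit — but (m) sets (l) aside: (m) operates against (l): a current Annual Certificate is held. (n), which would lift (m), is not triggered — no current Class 6 Clearance is held. So (d) is unavailable.
No exception applies. The general rule governs.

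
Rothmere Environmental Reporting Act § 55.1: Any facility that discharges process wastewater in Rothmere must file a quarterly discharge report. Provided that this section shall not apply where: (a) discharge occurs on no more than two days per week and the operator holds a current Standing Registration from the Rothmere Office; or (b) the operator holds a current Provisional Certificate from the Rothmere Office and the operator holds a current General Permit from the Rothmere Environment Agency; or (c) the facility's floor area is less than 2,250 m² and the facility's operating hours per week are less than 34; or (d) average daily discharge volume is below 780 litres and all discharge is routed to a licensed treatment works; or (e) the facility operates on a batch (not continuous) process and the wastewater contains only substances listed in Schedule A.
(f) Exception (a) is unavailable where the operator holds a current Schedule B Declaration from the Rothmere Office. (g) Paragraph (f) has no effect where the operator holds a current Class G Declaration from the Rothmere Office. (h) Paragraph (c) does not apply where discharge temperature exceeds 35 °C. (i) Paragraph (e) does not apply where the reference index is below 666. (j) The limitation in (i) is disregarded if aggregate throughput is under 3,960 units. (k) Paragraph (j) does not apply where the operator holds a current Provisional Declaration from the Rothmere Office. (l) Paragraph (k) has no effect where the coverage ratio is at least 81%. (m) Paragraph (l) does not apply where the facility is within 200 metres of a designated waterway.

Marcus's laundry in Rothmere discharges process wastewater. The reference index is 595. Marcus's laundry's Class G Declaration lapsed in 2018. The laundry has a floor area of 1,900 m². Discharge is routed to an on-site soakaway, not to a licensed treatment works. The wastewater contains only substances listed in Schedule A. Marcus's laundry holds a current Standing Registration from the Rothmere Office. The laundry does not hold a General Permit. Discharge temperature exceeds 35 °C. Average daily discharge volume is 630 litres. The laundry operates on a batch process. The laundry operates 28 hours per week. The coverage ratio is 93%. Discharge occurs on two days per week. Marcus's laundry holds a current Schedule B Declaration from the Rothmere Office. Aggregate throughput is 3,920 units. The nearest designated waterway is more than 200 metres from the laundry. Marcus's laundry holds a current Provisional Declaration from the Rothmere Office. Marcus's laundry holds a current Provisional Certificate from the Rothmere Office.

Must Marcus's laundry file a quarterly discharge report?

No — exception (e) applies; Marcus's laundry is not required to file a quarterly discharge report.

Exception (a): discharge occurs on no more than two days per week; a current Standing Registration is held — every condition holds. However, paragraphs (f)–(g) must be considered: (f) operates against (a): a current Schedule B Declaration is held. (g), which would lift (f), is not engaged — the Class G Declaration is not current. So (a) is unavailable.
Exception (b) requires that the operator holds a current General Permit from the Rothmere Environment Agency; but no General Permit is held, so (b) is unavailable.
All of (c)'s requirements are met (the facility's floor area is 1,900 m², less than the 2,250 m² limit; the facility's operating hours per week are 28, less than the 34 limit). Turning to paragraph (h): (h) is triggered — discharge temperature exceeds 35 °C. So (c) is unavailable.
Exception (d) requires that all discharge is routed to a licensed treatment works; but discharge is not routed to a licensed treatment works, so (d) is unavailable.
Exception (e) is satisfied on its face — the facility operates on a batch process; the wastewater is Schedule-A-only. Under paragraphs (i)–(m): (i) would limit (e) — the reference index is 595, below the 666 limit — but (j) sets (i) aside: (j) operates against (i): aggregate throughput is 3,920 units, under the 3,960 units limit. (k) would limit (j) — a current Provisional Declaration is held — but (l) sets (k) aside: (l) operates against (k): the coverage ratio is 93%, meeting the 81% threshold. (m) does not operate here (the laundry is more than 200 m from any designated waterway), so (l) stands. So (e) applies.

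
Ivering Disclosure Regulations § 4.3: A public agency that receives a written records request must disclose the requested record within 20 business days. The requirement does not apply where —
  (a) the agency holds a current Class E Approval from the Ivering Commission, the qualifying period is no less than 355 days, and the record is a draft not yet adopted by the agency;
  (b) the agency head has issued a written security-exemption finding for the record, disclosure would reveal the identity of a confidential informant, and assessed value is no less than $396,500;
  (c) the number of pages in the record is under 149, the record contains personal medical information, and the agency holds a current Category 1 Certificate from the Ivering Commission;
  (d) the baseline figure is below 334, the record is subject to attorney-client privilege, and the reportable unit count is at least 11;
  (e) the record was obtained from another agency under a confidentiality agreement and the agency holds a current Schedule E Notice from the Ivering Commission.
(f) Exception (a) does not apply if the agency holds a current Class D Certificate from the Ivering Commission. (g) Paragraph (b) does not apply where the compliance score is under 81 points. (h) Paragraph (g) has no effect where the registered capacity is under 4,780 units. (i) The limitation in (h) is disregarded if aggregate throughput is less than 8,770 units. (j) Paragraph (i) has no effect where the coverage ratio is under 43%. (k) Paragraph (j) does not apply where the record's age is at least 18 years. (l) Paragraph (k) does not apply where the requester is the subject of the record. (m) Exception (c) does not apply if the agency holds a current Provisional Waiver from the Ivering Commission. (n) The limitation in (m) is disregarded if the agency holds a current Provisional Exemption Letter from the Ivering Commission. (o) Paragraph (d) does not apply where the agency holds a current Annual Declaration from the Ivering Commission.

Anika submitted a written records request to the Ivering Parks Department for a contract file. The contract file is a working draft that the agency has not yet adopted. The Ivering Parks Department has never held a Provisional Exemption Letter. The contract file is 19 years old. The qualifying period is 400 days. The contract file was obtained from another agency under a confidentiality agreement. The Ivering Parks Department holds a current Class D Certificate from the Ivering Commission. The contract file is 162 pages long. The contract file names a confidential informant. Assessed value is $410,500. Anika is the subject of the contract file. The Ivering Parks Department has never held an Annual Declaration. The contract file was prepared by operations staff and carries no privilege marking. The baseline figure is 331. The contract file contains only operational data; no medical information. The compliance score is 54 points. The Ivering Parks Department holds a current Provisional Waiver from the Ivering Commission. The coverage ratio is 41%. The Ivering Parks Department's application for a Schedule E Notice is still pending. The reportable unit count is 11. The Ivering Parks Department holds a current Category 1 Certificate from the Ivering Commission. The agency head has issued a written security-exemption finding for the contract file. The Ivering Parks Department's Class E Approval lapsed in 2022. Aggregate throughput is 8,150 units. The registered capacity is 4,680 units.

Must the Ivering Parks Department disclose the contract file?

No — exception (b) applies; the Ivering Parks Department is not required to disclose the contract file.

Exception (a) fails — the Class E Approval is not current.
Exception (b): a written security-exemption finding has been issued; the contract file names a confidential informant; assessed value is $410,500, meeting the $396,500 threshold — every condition holds. As to paragraphs (g)–(l): (g) is triggered (the compliance score is 54 points, under the 81 points limit), but is set aside by (h): (h) applies — the registered capacity is 4,680 units, under the 4,780 units limit. (i) would limit (h) — aggregate throughput is 8,150 units, less than the 8,770 units limit — but (j) sets (i) aside: (j) operates against (i): the coverage ratio is 41%, under the 43% limit. (k) would limit (j) — the record's age is 19 years, meeting the 18 years threshold — but (l) sets (k) aside: (l) is engaged — Anika is the subject of the contract file. (b) remains available.
Exception (c) requires that the number of pages in the record is under 149; but the number of pages in the record is 162, not under 149, so (c) is unavailable.
Exception (d) does not apply: the contract file carries no privilege marking.
Exception (e) fails — the Schedule E Notice is not current.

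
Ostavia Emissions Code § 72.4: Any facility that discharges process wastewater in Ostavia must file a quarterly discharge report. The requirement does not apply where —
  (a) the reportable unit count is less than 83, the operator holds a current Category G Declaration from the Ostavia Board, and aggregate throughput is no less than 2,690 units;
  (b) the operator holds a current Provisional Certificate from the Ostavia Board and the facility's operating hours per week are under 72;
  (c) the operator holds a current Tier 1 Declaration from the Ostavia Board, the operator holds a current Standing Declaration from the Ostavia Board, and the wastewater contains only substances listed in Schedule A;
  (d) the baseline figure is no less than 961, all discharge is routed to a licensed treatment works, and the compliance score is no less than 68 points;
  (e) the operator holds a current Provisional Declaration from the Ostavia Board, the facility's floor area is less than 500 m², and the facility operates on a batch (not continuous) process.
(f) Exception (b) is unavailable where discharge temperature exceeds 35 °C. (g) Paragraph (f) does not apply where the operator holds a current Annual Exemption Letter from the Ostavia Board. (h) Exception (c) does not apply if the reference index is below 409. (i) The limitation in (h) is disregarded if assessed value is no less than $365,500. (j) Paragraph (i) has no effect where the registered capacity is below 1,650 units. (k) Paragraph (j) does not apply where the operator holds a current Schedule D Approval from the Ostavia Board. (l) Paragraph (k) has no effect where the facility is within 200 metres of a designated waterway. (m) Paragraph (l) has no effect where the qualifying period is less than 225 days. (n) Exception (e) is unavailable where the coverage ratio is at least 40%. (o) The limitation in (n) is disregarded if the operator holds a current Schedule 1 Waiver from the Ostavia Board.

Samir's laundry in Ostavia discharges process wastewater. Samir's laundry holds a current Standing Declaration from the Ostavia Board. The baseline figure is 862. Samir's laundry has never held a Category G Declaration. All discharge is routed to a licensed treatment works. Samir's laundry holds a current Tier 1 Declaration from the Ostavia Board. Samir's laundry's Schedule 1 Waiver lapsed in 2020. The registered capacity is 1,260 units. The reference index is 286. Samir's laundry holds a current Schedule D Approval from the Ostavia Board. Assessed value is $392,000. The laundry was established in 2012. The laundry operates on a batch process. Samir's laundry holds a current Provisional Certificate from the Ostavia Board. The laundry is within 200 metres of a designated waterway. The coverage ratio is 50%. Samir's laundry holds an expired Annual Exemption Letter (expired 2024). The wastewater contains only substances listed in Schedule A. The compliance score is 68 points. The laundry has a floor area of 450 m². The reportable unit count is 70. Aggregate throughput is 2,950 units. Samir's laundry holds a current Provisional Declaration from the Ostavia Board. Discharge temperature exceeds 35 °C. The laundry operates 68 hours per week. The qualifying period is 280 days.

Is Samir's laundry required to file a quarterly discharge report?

Yes — Samir's laundry must file a quarterly discharge report.

Exception (a) requires that the operator holds a current Category G Declaration from the Ostavia Board; but the Category G Declaration is not current, so (a) is unavailable.
Exception (b)'s conditions are all satisfied: a current Provisional Certificate is held; the facility's operating hours per week are 68, under the 72 limit. Turning to paragraphs (f)–(g): (f) applies — discharge temperature exceeds 35 °C. (g) is not triggered (no current Annual Exemption Letter is held), so (f) stands. So (b) is unavailable.
Exception (c)'s conditions are all satisfied: a current Tier 1 Declaration is held; a current Standing Declaration is held; the wastewater is Schedule-A-only. Turning to paragraphs (h)–(m): (h) operates against (c): the reference index is 286, below the 409 limit. (i) would limit (h) — assessed value is $392,000, meeting the $365,500 threshold — but (j) sets (i) aside: (j) is engaged — the registered capacity is 1,260 units, below the 1,650 units limit. (k) would limit (j) — a current Schedule D Approval is held — but (l) sets (k) aside: (l) applies — the laundry is within 200 m of a designated waterway. (m) is not triggered (the qualifying period is 280 days, not less than 225 days), so (l) stands. So (c) is unavailable.
Exception (d) does not apply: the baseline figure is 862, short of 961.
All of (e)'s requirements are met (a current Provisional Declaration is held; the facility's floor area is 450 m², less than the 500 m² limit; the facility operates on a batch process). However, paragraphs (n)–(o) must be considered: (n) is engaged — the coverage ratio is 50%, meeting the 40% threshold. (o), which would lift (n), is not triggered — no current Schedule 1 Waiver is held. (e) is therefore removed.
No exception applies. The general rule governs.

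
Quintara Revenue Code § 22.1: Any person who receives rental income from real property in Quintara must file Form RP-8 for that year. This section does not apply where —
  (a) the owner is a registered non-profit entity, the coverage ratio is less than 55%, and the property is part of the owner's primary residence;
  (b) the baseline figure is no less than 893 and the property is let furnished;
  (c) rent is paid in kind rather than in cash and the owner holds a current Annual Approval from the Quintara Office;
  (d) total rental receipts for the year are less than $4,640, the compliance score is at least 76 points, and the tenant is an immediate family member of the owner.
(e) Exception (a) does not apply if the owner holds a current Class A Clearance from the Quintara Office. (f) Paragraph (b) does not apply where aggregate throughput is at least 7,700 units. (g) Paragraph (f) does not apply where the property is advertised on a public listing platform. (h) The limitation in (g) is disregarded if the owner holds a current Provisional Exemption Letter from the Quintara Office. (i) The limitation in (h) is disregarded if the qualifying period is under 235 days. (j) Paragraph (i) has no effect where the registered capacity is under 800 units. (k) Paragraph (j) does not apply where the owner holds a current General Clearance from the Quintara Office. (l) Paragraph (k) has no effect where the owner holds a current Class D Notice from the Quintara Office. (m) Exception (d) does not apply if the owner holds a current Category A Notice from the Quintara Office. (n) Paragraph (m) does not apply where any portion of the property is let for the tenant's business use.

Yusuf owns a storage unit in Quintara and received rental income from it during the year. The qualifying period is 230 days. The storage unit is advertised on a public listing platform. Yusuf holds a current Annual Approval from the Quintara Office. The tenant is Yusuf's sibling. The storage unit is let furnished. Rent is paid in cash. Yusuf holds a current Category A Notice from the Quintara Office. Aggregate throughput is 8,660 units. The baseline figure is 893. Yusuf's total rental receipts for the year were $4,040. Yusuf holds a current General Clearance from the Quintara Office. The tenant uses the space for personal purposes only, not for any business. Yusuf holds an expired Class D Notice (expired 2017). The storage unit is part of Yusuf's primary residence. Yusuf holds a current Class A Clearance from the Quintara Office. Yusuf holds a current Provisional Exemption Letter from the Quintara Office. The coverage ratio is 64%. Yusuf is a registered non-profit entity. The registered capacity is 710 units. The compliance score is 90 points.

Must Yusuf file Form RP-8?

Exception (a) requires that the coverage ratio is less than 55%; but the coverage ratio is 64%, not less than 55%, so (a) is unavailable.
All of (b)'s requirements are met (the baseline figure is 893, meeting the 893 threshold; the property is let furnished). Considering the limiting provisions: (f) operates (aggregate throughput is 8,660 units, meeting the 7,700 units threshold), but is set aside by (g): (g) operates — the property is publicly advertised. (h) operates (a current Provisional Exemption Letter is held), but is displaced by (i): (i) operates against (h): the qualifying period is 230 days, under the 235 days limit. (j) is engaged (the registered capacity is 710 units, under the 800 units limit), but is displaced by (k): (k) applies — a current General Clearance is held. (l), which would lift (k), is inapplicable — no current Class D Notice is held. So (b) applies.
Exception (c) fails — rent is paid in cash.
Exception (d) is satisfied on its face — total rental receipts for the year are $4,040, less than the $4,640 limit; the compliance score is 90 points, meeting the 76 points threshold; the tenant is an immediate family member. But: (m) applies — a current Category A Notice is held. (n) is inapplicable (the space is used for personal purposes only), so (m) stands. Exception (d) does not apply.

No — exception (b) applies; Yusuf is not required to file Form RP-8.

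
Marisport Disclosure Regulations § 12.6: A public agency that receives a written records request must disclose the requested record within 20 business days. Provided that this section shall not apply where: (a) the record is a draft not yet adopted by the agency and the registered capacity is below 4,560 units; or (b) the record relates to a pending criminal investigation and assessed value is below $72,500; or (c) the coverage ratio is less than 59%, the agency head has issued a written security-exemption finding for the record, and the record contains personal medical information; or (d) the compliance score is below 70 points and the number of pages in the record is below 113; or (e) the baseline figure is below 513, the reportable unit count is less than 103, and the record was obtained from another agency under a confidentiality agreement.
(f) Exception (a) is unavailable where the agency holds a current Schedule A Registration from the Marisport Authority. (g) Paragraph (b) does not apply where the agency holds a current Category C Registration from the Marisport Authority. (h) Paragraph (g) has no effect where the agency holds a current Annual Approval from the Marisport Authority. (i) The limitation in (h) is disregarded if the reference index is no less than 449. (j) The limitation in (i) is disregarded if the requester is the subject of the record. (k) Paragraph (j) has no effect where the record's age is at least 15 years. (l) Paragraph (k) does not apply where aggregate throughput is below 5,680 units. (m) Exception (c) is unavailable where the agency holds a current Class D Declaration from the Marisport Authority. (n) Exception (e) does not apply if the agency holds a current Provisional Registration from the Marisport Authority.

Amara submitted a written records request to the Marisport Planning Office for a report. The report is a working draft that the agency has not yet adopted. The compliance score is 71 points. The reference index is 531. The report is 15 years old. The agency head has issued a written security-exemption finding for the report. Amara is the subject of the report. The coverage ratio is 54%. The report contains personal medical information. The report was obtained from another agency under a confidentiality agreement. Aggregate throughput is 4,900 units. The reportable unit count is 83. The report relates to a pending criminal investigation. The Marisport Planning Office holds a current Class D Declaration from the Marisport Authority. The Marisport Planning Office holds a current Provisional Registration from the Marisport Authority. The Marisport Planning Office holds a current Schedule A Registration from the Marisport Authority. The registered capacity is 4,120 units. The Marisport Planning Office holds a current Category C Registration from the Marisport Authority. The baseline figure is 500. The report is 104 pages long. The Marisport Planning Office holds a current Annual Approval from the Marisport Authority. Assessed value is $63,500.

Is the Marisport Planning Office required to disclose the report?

No — exception (b) applies; the Marisport Planning Office is not required to disclose the report.

Exception (a)'s conditions are all satisfied: the report is an unadopted draft; the registered capacity is 4,120 units, below the 4,560 units limit. However, paragraph (f) must be considered: (f) operates — a current Schedule A Registration is held. Exception (a) does not apply.
Exception (b) is satisfied on its face — the report relates to a pending investigation; assessed value is $63,500, below the $72,500 limit. As to paragraphs (g)–(l): (g) operates (a current Category C Registration is held), but is set aside by (h): (h) operates against (g): a current Annual Approval is held. (i) would limit (h) — the reference index is 531, meeting the 449 threshold — but (j) sets (i) aside: (j) operates against (i): Amara is the subject of the report. (k) would limit (j) — the record's age is 15 years, meeting the 15 years threshold — but (l) sets (k) aside: (l) is engaged — aggregate throughput is 4,900 units, below the 5,680 units limit. So (b) applies.
Exception (c)'s conditions are all satisfied: the coverage ratio is 54%, less than the 59% limit; a written security-exemption finding has been issued; the report contains personal medical information. Turning to paragraph (m): (m) is engaged — a current Class D Declaration is held. Exception (c) does not apply.
Exception (d) does not apply: the compliance score is 71 points, not below 70 points.
Exception (e) is satisfied on its face — the baseline figure is 500, below the 513 limit; the reportable unit count is 83, less than the 103 limit; the report was obtained under a confidentiality agreement. However, paragraph (n) must be considered: (n) operates against (e): a current Provisional Registration is held. So (e) is unavailable.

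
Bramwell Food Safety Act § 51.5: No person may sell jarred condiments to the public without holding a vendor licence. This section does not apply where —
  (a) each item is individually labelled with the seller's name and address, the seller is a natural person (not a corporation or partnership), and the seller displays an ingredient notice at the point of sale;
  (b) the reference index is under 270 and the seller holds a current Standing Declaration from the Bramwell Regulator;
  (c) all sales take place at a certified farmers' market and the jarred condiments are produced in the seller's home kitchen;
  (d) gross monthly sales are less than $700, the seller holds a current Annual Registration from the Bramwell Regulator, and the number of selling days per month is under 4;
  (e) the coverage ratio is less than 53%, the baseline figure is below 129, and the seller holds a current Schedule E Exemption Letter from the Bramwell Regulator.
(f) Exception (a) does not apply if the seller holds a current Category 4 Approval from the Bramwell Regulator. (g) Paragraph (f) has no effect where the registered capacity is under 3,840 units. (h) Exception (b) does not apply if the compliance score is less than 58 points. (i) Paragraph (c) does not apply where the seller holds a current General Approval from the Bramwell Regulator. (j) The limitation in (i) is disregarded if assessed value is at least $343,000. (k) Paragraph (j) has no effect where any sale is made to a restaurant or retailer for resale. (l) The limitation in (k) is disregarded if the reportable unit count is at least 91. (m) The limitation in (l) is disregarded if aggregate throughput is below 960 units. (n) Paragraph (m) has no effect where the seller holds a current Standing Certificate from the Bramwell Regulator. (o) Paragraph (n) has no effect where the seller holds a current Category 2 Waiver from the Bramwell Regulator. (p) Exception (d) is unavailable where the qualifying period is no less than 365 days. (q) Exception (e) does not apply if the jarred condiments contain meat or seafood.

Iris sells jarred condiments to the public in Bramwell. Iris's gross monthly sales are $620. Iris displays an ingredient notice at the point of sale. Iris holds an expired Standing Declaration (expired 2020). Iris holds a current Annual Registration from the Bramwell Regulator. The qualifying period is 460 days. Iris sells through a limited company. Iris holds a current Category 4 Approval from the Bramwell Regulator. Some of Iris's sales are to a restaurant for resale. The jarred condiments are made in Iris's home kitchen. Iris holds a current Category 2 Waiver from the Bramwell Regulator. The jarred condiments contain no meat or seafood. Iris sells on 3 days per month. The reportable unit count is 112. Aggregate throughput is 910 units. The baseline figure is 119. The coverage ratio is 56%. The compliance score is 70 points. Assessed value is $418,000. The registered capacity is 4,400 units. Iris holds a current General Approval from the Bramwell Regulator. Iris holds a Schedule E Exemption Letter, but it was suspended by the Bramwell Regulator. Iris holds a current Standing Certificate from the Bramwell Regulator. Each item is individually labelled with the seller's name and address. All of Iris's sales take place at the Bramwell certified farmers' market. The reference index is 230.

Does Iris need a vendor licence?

Yes — Iris must hold a vendor licence.

Exception (a) fails — the seller operates through a limited company.
Exception (b) fails — the Standing Declaration is not current.
Exception (c) is satisfied on its face — all sales are at a certified farmers' market; the jarred condiments are home-kitchen produced. Turning to paragraphs (i)–(o): (i) is engaged — a current General Approval is held. (j) would limit (i) — assessed value is $418,000, meeting the $343,000 threshold — but (k) sets (j) aside: (k) operates against (j): some sales are to a restaurant for resale. (l) would limit (k) — the reportable unit count is 112, meeting the 91 threshold — but (m) sets (l) aside: (m) is engaged — aggregate throughput is 910 units, below the 960 units limit. (n) is triggered (a current Standing Certificate is held), but is overridden by (o): (o) operates — a current Category 2 Waiver is held. So (c) is unavailable.
Exception (d): gross monthly sales are $620, less than the $700 limit; a current Annual Registration is held; the number of selling days per month is 3, under the 4 limit — every condition holds. Turning to paragraph (p): (p) operates — the qualifying period is 460 days, meeting the 365 days threshold. Exception (d) does not apply.
Exception (e) requires that the coverage ratio is less than 53%; but the coverage ratio is 56%, not less than 53%, so (e) is unavailable.
No exception is made out. Iris falls within the general rule.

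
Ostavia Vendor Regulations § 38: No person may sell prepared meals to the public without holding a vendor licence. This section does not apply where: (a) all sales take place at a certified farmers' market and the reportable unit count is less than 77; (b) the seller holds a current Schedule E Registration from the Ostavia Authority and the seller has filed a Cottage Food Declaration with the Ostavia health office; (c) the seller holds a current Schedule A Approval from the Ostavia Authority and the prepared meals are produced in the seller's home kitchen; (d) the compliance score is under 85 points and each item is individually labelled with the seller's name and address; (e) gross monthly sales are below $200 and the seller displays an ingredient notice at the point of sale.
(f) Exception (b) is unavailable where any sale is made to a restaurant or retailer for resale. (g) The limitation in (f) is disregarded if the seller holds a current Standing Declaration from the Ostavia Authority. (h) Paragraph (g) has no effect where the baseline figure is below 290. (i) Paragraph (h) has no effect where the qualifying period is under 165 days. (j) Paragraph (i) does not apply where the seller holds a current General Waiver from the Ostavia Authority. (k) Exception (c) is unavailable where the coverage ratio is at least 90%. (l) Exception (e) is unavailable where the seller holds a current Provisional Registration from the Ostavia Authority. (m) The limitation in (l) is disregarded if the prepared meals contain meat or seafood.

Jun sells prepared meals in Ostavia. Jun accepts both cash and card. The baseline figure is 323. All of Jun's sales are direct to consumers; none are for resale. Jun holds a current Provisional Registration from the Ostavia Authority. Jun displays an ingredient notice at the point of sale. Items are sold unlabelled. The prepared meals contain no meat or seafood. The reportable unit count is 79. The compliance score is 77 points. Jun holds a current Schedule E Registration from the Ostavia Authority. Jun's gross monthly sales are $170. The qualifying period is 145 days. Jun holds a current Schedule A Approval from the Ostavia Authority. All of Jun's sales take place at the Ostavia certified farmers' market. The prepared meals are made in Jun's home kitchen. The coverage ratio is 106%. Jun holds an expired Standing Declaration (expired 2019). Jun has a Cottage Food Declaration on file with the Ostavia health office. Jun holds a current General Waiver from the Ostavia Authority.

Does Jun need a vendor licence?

No — exception (b) applies; Jun is not required to hold a vendor licence.

Exception (a) requires that the reportable unit count is less than 77; but the reportable unit count is 79, not less than 77, so (a) is unavailable.
Exception (b)'s conditions are all satisfied: a current Schedule E Registration is held; a Cottage Food Declaration is on file. Under paragraphs (f)–(j): (f), which would limit (b), is inapplicable: no sales are for resale. So (b) applies.
Exception (c)'s conditions are all satisfied: a current Schedule A Approval is held; the prepared meals are home-kitchen produced. Turning to paragraph (k): (k) is engaged — the coverage ratio is 106%, meeting the 90% threshold. So (c) is unavailable.
Exception (d) requires that each item is individually labelled with the seller's name and address; but items are sold unlabelled, so (d) is unavailable.
Exception (e)'s conditions are all satisfied: gross monthly sales are $170, below the $200 limit; an ingredient notice is displayed. However, paragraphs (l)–(m) must be considered: (l) operates — a current Provisional Registration is held. (m) does not operate here (the prepared meals contain no meat or seafood), so (l) stands. So (e) is unavailable.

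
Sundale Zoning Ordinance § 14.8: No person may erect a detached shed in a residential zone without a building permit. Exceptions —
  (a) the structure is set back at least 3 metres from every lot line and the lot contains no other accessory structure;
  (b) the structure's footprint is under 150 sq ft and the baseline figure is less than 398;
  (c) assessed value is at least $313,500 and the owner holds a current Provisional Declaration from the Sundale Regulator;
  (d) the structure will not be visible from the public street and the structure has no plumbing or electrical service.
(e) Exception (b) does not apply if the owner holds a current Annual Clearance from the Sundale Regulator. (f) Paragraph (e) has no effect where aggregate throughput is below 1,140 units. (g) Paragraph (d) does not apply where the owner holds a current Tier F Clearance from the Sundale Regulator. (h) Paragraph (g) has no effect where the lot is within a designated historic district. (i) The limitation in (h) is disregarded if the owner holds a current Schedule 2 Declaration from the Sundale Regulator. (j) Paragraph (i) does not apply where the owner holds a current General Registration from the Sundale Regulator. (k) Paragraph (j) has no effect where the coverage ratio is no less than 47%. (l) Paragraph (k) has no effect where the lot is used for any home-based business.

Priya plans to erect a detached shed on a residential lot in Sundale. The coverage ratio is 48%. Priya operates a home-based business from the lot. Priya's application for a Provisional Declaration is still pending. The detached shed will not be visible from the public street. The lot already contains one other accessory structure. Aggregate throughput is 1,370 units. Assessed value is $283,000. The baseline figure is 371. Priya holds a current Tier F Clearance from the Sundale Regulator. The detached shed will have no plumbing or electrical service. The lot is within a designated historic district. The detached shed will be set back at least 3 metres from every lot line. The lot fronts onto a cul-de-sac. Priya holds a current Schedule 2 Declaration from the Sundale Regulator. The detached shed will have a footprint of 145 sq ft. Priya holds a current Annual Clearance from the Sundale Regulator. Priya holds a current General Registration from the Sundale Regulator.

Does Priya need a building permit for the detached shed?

Exception (a) requires that the lot contains no other accessory structure; but the lot already has another accessory structure, so (a) is unavailable.
Exception (b): the structure's footprint is 145 sq ft, under the 150 sq ft limit; the baseline figure is 371, less than the 398 limit — every condition holds. Turning to paragraphs (e)–(f): (e) operates against (b): a current Annual Clearance is held. (f) is not triggered (aggregate throughput is 1,370 units, not below 1,140 units), so (e) stands. (b) is therefore removed.
Exception (c) requires that assessed value is at least $313,500; but assessed value is $283,000, short of $313,500, so (c) is unavailable.
Exception (d) is satisfied on its face — the structure will not be visible from the street; there is no plumbing or electrical service. Under paragraphs (g)–(l): (g) would limit (d) — a current Tier F Clearance is held — but (h) sets (g) aside: (h) operates against (g): the lot is in a historic district. (i) would limit (h) — a current Schedule 2 Declaration is held — but (j) sets (i) aside: (j) is triggered — a current General Registration is held. (k) operates (the coverage ratio is 48%, meeting the 47% threshold), but yields to (l): (l) operates against (k): a home-based business operates on the lot. So (d) applies.

No — exception (d) applies; Priya does not need a building permit.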